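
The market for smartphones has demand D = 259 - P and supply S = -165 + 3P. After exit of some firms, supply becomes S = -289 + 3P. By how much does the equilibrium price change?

ΔP = 31

Original equilibrium: P* = 106, Q* = 153.
New equilibrium: 259 - P = -289 + 3P, so 548 = 4P and P' = 137; Q' = 259 − 1(137) = 122.
Change in price: 137 − 106 = 31.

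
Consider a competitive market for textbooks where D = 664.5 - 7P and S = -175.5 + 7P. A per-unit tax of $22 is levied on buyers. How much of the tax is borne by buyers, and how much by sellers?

Pre-tax equilibrium: P* = 60, Q* = 244.5.
Tax on buyers shifts demand to D = 664.5 − 7(P + 22) = 510.5 - 7P.
510.5 - 7P = -175.5 + 7P gives seller price Ps = 49; buyers pay Pb = 49 + 22 = 71.
New quantity: Q = 664.5 − 7(71) = 167.5.
Buyer burden = 71 − 60 = 11; seller burden = 60 − 49 = 11.

Buyers bear $11, sellers bear $11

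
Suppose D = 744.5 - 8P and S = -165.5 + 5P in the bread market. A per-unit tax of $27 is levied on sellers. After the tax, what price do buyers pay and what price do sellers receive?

Buyers pay 1045/13, sellers receive 694/13

Pre-tax equilibrium: P* = 70, Q* = 184.5.
Tax on sellers shifts supply to S = -165.5 + 5(P − 27) = -300.5 + 5P.
744.5 - 8P = -300.5 + 5P gives buyer price Pb = 1045/13; sellers receive Ps = 1045/13 − 27 = 694/13.
New quantity: Q = 744.5 − 8(1045/13) = 2637/26.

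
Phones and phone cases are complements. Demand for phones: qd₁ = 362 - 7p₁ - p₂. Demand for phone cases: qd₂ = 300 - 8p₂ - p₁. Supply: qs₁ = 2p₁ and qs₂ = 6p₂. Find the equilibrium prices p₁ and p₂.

p₁ = 38.144, p₂ = 18.704

Market 1: 362 - 7p₁ - p₂ = 2p₁ → 9p₁ + p₂ = 362.
Market 2: 14p₂ + p₁ = 300.
Eliminating p₂: 14×(1) − 1×(2) gives 125p₁ = 4768, so p₁ = 38.144.
Back-substitute into (2): p₂ = (300 − 1×38.144) / 14 = 18.704.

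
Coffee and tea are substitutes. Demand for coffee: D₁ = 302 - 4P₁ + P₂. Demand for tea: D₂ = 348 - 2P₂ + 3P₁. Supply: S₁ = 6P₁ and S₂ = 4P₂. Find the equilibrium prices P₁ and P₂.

P₁ = 720/19, P₂ = 1462/19

Market 1: 302 - 4P₁ + P₂ = 6P₁ → 10P₁ - P₂ = 302.
Market 2: 6P₂ - 3P₁ = 348.
Eliminating P₂: 6×(1) + 1×(2) gives 57P₁ = 2160, so P₁ = 720/19.
Back-substitute into (2): P₂ = (348 + 3×720/19) / 6 = 1462/19.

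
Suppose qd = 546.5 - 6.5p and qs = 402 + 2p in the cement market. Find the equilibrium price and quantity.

Set qd = qs: 546.5 - 6.5p = 402 + 2p.
144.5 = 8.5p, so p* = 17.
q* = 546.5 − 6.5(17) = 436.

p* = 17, q* = 436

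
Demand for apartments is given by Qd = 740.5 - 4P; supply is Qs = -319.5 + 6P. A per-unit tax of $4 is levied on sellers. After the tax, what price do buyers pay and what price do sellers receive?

Buyers pay $108.4, sellers receive $104.4

Pre-tax equilibrium: P* = 106, Q* = 316.5.
Tax on sellers shifts supply to Qs = -319.5 + 6(P − 4) = -343.5 + 6P.
740.5 - 4P = -343.5 + 6P gives buyer price Pb = 108.4; sellers receive Ps = 108.4 − 4 = 104.4.
New quantity: Q = 740.5 − 4(108.4) = 306.9.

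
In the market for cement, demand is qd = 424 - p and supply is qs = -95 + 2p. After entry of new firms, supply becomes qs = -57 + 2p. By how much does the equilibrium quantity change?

Original equilibrium: p* = 173, q* = 251.
New equilibrium: 424 - p = -57 + 2p, so 481 = 3p and p' = 481/3; q' = 424 − 1(481/3) = 791/3.
Change in quantity: 791/3 − 251 = 38/3.

Δq = 38/3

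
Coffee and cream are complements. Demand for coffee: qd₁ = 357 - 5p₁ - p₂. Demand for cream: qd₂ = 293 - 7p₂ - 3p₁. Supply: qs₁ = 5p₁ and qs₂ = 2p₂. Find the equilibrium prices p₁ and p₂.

p₁ = 2920/87, p₂ = 1859/87

Market 1: 357 - 5p₁ - p₂ = 5p₁ → 10p₁ + p₂ = 357.
Market 2: 9p₂ + 3p₁ = 293.
Eliminating p₂: 9×(1) − 1×(2) gives 87p₁ = 2920, so p₁ = 2920/87.
Back-substitute into (2): p₂ = (293 − 3×2920/87) / 9 = 1859/87.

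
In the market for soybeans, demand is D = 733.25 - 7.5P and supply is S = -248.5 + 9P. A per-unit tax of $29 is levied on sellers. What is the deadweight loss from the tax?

Pre-tax equilibrium: P* = 59.5, Q* = 287.
Tax on sellers shifts supply to S = -248.5 + 9(P − 29) = -509.5 + 9P.
733.25 - 7.5P = -509.5 + 9P gives buyer price Pb = 1657/22; sellers receive Ps = 1657/22 − 29 = 1019/22.
New quantity: Q = 733.25 − 7.5(1657/22) = 1852/11.
DWL = ½ × 29 × (287 − 1852/11) = 37845/22.

Deadweight loss = 37845/22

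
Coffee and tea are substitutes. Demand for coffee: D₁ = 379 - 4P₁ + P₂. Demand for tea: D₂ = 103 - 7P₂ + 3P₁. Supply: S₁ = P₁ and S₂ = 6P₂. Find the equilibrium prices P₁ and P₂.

Market 1: 379 - 4P₁ + P₂ = P₁ → 5P₁ - P₂ = 379.
Market 2: 13P₂ - 3P₁ = 103.
Eliminating P₂: 13×(1) + 1×(2) gives 62P₁ = 5030, so P₁ = 2515/31.
Back-substitute into (2): P₂ = (103 + 3×2515/31) / 13 = 826/31.

P₁ = 2515/31, P₂ = 826/31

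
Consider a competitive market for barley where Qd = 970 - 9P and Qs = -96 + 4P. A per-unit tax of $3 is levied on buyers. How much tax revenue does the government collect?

Pre-tax equilibrium: P* = 82, Q* = 232.
Tax on buyers shifts demand to Qd = 970 − 9(P + 3) = 943 - 9P.
943 - 9P = -96 + 4P gives seller price Ps = 1039/13; buyers pay Pb = 1039/13 + 3 = 1078/13.
New quantity: Q = 970 − 9(1078/13) = 2908/13.
Revenue = 3 × 2908/13 = 8724/13.

Tax revenue = 8724/13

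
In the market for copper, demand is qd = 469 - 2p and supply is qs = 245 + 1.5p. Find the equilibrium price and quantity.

Set qd = qs: 469 - 2p = 245 + 1.5p.
224 = 3.5p, so p* = 64.
q* = 469 − 2(64) = 341.

p* = 64, q* = 341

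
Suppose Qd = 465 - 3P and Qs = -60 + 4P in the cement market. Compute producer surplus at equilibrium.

Producer surplus = 7200

Equilibrium: 465 - 3P = -60 + 4P gives P* = 75, Q* = 240.
Supply starts at P = 15 (where Qs = 0).
PS = ½(75 − 15)(240) = 7200.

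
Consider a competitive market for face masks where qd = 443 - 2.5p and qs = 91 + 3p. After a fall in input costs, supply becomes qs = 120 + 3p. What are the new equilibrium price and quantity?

p' = 646/11, q' = 3258/11

Original equilibrium: p* = 64, q* = 283.
New equilibrium: 443 - 2.5p = 120 + 3p, so 323 = 5.5p and p' = 646/11; q' = 443 − 2.5(646/11) = 3258/11.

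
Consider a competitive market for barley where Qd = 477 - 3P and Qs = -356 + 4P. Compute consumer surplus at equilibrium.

Consumer surplus = 2400

Equilibrium: 477 - 3P = -356 + 4P gives P* = 119, Q* = 120.
Demand choke price (Qd = 0): P = 159.
CS = ½(159 − 119)(120) = 2400.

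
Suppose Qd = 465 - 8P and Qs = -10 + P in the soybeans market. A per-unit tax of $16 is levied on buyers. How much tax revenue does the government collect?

Tax revenue = 4112/9

Pre-tax equilibrium: P* = 475/9, Q* = 385/9.
Tax on buyers shifts demand to Qd = 465 − 8(P + 16) = 337 - 8P.
337 - 8P = -10 + P gives seller price Ps = 347/9; buyers pay Pb = 347/9 + 16 = 491/9.
New quantity: Q = 465 − 8(491/9) = 257/9.
Revenue = 16 × 257/9 = 4112/9.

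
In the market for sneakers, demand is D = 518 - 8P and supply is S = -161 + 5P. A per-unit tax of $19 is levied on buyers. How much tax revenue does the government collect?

Tax revenue = 10298/13

Pre-tax equilibrium: P* = 679/13, Q* = 1302/13.
Tax on buyers shifts demand to D = 518 − 8(P + 19) = 366 - 8P.
366 - 8P = -161 + 5P gives seller price Ps = 527/13; buyers pay Pb = 527/13 + 19 = 774/13.
New quantity: Q = 518 − 8(774/13) = 542/13.
Revenue = 19 × 542/13 = 10298/13.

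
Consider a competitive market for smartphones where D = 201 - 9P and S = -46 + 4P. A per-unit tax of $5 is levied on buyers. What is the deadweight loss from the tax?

Deadweight loss = 450/13

Pre-tax equilibrium: P* = 19, Q* = 30.
Tax on buyers shifts demand to D = 201 − 9(P + 5) = 156 - 9P.
156 - 9P = -46 + 4P gives seller price Ps = 202/13; buyers pay Pb = 202/13 + 5 = 267/13.
New quantity: Q = 201 − 9(267/13) = 210/13.
DWL = ½ × 5 × (30 − 210/13) = 450/13.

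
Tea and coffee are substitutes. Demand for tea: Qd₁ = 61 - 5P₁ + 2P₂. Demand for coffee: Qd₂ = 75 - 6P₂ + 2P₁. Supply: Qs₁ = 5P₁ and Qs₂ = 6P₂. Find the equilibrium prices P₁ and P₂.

Market 1: 61 - 5P₁ + 2P₂ = 5P₁ → 10P₁ - 2P₂ = 61.
Market 2: 12P₂ - 2P₁ = 75.
Eliminating P₂: 12×(1) + 2×(2) gives 116P₁ = 882, so P₁ = 441/58.
Back-substitute into (2): P₂ = (75 + 2×441/58) / 12 = 218/29.

P₁ = 441/58, P₂ = 218/29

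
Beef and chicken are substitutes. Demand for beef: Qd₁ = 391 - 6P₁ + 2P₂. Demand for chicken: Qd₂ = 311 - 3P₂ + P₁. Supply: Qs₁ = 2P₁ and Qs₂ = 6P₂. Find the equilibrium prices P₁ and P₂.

Market 1: 391 - 6P₁ + 2P₂ = 2P₁ → 8P₁ - 2P₂ = 391.
Market 2: 9P₂ - P₁ = 311.
Eliminating P₂: 9×(1) + 2×(2) gives 70P₁ = 4141, so P₁ = 4141/70.
Back-substitute into (2): P₂ = (311 + 1×4141/70) / 9 = 2879/70.

P₁ = 4141/70, P₂ = 2879/70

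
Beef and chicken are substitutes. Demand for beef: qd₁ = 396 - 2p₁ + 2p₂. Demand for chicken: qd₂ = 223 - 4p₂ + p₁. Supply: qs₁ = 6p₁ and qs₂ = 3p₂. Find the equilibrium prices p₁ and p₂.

p₁ = 1609/27, p₂ = 1090/27

Market 1: 396 - 2p₁ + 2p₂ = 6p₁ → 8p₁ - 2p₂ = 396.
Market 2: 7p₂ - p₁ = 223.
Eliminating p₂: 7×(1) + 2×(2) gives 54p₁ = 3218, so p₁ = 1609/27.
Back-substitute into (2): p₂ = (223 + 1×1609/27) / 7 = 1090/27.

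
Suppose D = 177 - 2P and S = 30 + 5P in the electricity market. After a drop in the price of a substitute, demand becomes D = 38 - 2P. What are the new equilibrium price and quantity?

Original equilibrium: P* = 21, Q* = 135.
New equilibrium: 38 - 2P = 30 + 5P, so 8 = 7P and P' = 8/7; Q' = 38 − 2(8/7) = 250/7.

P' = 8/7, Q' = 250/7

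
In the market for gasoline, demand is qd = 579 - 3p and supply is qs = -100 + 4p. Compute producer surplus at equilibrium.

Producer surplus = 10368

Equilibrium: 579 - 3p = -100 + 4p gives p* = 97, q* = 288.
Supply starts at p = 25 (where qs = 0).
PS = ½(97 − 25)(288) = 10368.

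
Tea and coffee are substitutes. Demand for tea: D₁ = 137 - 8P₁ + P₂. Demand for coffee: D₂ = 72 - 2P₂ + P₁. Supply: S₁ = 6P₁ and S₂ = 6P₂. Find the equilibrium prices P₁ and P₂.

P₁ = 1168/111, P₂ = 1145/111

Market 1: 137 - 8P₁ + P₂ = 6P₁ → 14P₁ - P₂ = 137.
Market 2: 8P₂ - P₁ = 72.
Eliminating P₂: 8×(1) + 1×(2) gives 111P₁ = 1168, so P₁ = 1168/111.
Back-substitute into (2): P₂ = (72 + 1×1168/111) / 8 = 1145/111.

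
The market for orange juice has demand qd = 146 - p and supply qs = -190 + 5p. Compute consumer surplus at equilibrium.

Equilibrium: 146 - p = -190 + 5p gives p* = 56, q* = 90.
Demand choke price (qd = 0): p = 146.
CS = ½(146 − 56)(90) = 4050.

Consumer surplus = 4050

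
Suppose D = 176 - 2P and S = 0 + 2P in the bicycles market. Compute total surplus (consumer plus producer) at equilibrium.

Total surplus = 3872

Equilibrium: 176 - 2P = 0 + 2P gives P* = 44, Q* = 88.
Demand choke price: P = 88; supply starts at P = 0.
CS = ½(88 − 44)(88) = 1936; PS = ½(44 − 0)(88) = 1936.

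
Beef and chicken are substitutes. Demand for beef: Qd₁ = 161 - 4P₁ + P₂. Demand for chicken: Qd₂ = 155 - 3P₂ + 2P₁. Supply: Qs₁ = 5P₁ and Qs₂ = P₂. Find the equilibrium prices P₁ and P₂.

Market 1: 161 - 4P₁ + P₂ = 5P₁ → 9P₁ - P₂ = 161.
Market 2: 4P₂ - 2P₁ = 155.
Eliminating P₂: 4×(1) + 1×(2) gives 34P₁ = 799, so P₁ = 23.5.
Back-substitute into (2): P₂ = (155 + 2×23.5) / 4 = 50.5.

P₁ = 23.5, P₂ = 50.5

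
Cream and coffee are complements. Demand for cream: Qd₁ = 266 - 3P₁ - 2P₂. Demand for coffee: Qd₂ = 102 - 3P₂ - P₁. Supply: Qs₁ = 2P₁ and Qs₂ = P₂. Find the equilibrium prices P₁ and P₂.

Market 1: 266 - 3P₁ - 2P₂ = 2P₁ → 5P₁ + 2P₂ = 266.
Market 2: 4P₂ + P₁ = 102.
Eliminating P₂: 4×(1) − 2×(2) gives 18P₁ = 860, so P₁ = 430/9.
Back-substitute into (2): P₂ = (102 − 1×430/9) / 4 = 122/9.

P₁ = 430/9, P₂ = 122/9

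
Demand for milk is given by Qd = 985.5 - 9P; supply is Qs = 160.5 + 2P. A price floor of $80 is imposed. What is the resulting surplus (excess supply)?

Surplus = 55

Equilibrium price would be P* = 75, so the floor at 80 binds.
At P = 80: Qd = 265.5, Qs = 320.5.
Surplus = 320.5 − 265.5 = 55.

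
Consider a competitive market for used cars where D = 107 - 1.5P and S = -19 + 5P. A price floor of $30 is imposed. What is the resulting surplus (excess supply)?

Equilibrium price would be P* = 252/13, so the floor at 30 binds.
At P = 30: D = 62, S = 131.
Surplus = 131 − 62 = 69.

Surplus = 69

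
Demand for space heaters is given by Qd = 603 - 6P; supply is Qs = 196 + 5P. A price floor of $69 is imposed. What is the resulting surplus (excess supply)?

Surplus = 352

Equilibrium price would be P* = 37, so the floor at 69 binds.
At P = 69: Qd = 189, Qs = 541.
Surplus = 541 − 189 = 352.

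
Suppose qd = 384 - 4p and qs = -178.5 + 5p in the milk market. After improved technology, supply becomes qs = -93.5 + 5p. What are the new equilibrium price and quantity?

p' = 955/18, q' = 1546/9

Original equilibrium: p* = 62.5, q* = 134.
New equilibrium: 384 - 4p = -93.5 + 5p, so 477.5 = 9p and p' = 955/18; q' = 384 − 4(955/18) = 1546/9.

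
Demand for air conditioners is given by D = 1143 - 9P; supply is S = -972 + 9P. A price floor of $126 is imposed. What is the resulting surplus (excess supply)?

Surplus = 153

Equilibrium price would be P* = 117.5, so the floor at 126 binds.
At P = 126: D = 9, S = 162.
Surplus = 162 − 9 = 153.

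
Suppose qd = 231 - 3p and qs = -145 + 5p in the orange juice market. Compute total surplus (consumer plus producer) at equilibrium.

Total surplus = 2160

Equilibrium: 231 - 3p = -145 + 5p gives p* = 47, q* = 90.
Demand choke price: p = 77; supply starts at p = 29.
CS = ½(77 − 47)(90) = 1350; PS = ½(47 − 29)(90) = 810.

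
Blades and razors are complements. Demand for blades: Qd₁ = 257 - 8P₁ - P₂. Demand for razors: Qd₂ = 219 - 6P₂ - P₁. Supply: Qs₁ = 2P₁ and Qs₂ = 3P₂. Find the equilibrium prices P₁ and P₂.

P₁ = 2094/89, P₂ = 1933/89

Market 1: 257 - 8P₁ - P₂ = 2P₁ → 10P₁ + P₂ = 257.
Market 2: 9P₂ + P₁ = 219.
Eliminating P₂: 9×(1) − 1×(2) gives 89P₁ = 2094, so P₁ = 2094/89.
Back-substitute into (2): P₂ = (219 − 1×2094/89) / 9 = 1933/89.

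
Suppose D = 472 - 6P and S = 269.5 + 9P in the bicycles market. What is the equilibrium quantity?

Q* = 391

Set D = S: 472 - 6P = 269.5 + 9P.
202.5 = 15P, so P* = 13.5.
Q* = 472 − 6(13.5) = 391.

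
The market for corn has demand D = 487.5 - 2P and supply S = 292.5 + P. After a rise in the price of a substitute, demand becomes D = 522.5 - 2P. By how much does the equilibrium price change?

ΔP = 35/3

Original equilibrium: P* = 65, Q* = 357.5.
New equilibrium: 522.5 - 2P = 292.5 + P, so 230 = 3P and P' = 230/3; Q' = 522.5 − 2(230/3) = 2215/6.
Change in price: 230/3 − 65 = 35/3.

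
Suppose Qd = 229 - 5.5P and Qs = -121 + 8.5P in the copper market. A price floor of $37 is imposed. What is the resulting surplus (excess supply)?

Surplus = 168

Equilibrium price would be P* = 25, so the floor at 37 binds.
At P = 37: Qd = 25.5, Qs = 193.5.
Surplus = 193.5 − 25.5 = 168.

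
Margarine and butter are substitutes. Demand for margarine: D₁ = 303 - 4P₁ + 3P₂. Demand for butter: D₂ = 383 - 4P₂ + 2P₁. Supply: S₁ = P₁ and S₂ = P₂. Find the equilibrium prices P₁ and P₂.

P₁ = 2664/19, P₂ = 2521/19

Market 1: 303 - 4P₁ + 3P₂ = P₁ → 5P₁ - 3P₂ = 303.
Market 2: 5P₂ - 2P₁ = 383.
Eliminating P₂: 5×(1) + 3×(2) gives 19P₁ = 2664, so P₁ = 2664/19.
Back-substitute into (2): P₂ = (383 + 2×2664/19) / 5 = 2521/19.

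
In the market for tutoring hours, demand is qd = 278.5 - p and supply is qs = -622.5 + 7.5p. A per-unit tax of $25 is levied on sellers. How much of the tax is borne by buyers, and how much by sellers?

Pre-tax equilibrium: p* = 106, q* = 172.5.
Tax on sellers shifts supply to qs = -622.5 + 7.5(p − 25) = -810 + 7.5p.
278.5 - p = -810 + 7.5p gives buyer price pb = 2177/17; sellers receive ps = 2177/17 − 25 = 1752/17.
New quantity: q = 278.5 − 1(2177/17) = 5115/34.
Buyer burden = 2177/17 − 106 = 375/17; seller burden = 106 − 1752/17 = 50/17.

Buyers bear 375/17, sellers bear 50/17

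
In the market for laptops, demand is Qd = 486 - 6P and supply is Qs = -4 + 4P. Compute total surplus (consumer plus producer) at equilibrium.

Total surplus = 7680

Equilibrium: 486 - 6P = -4 + 4P gives P* = 49, Q* = 192.
Demand choke price: P = 81; supply starts at P = 1.
CS = ½(81 − 49)(192) = 3072; PS = ½(49 − 1)(192) = 4608.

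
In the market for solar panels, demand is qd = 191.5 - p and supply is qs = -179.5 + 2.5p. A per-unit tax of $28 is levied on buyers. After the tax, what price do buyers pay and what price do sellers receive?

Pre-tax equilibrium: p* = 106, q* = 85.5.
Tax on buyers shifts demand to qd = 191.5 − 1(p + 28) = 163.5 - p.
163.5 - p = -179.5 + 2.5p gives seller price ps = 98; buyers pay pb = 98 + 28 = 126.
New quantity: q = 191.5 − 1(126) = 65.5.

Buyers pay $126, sellers receive $98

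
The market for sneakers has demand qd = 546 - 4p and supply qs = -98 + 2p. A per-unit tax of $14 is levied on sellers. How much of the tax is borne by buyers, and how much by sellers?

Buyers bear 14/3, sellers bear 28/3

Pre-tax equilibrium: p* = 322/3, q* = 350/3.
Tax on sellers shifts supply to qs = -98 + 2(p − 14) = -126 + 2p.
546 - 4p = -126 + 2p gives buyer price pb = 112; sellers receive ps = 112 − 14 = 98.
New quantity: q = 546 − 4(112) = 98.
Buyer burden = 112 − 322/3 = 14/3; seller burden = 322/3 − 98 = 28/3.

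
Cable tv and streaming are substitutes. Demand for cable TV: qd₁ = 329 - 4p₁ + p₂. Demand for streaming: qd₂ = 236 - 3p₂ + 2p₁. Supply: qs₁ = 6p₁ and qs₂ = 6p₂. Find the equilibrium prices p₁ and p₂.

p₁ = 3197/88, p₂ = 1509/44

Market 1: 329 - 4p₁ + p₂ = 6p₁ → 10p₁ - p₂ = 329.
Market 2: 9p₂ - 2p₁ = 236.
Eliminating p₂: 9×(1) + 1×(2) gives 88p₁ = 3197, so p₁ = 3197/88.
Back-substitute into (2): p₂ = (236 + 2×3197/88) / 9 = 1509/44.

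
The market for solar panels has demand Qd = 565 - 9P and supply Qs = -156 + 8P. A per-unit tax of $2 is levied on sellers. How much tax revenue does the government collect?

Pre-tax equilibrium: P* = 721/17, Q* = 3116/17.
Tax on sellers shifts supply to Qs = -156 + 8(P − 2) = -172 + 8P.
565 - 9P = -172 + 8P gives buyer price Pb = 737/17; sellers receive Ps = 737/17 − 2 = 703/17.
New quantity: Q = 565 − 9(737/17) = 2972/17.
Revenue = 2 × 2972/17 = 5944/17.

Tax revenue = 5944/17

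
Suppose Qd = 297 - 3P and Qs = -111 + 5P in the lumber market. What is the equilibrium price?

P* = 51

Set Qd = Qs: 297 - 3P = -111 + 5P.
408 = 8P, so P* = 51.
Q* = 297 − 3(51) = 144.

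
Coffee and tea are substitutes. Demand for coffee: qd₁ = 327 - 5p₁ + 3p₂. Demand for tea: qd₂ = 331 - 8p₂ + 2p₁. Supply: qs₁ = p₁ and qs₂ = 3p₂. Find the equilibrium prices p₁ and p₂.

p₁ = 76.5, p₂ = 44

Market 1: 327 - 5p₁ + 3p₂ = p₁ → 6p₁ - 3p₂ = 327.
Market 2: 11p₂ - 2p₁ = 331.
Eliminating p₂: 11×(1) + 3×(2) gives 60p₁ = 4590, so p₁ = 76.5.
Back-substitute into (2): p₂ = (331 + 2×76.5) / 11 = 44.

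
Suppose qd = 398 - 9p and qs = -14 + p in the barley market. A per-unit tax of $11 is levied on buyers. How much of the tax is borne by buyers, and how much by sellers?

Pre-tax equilibrium: p* = 41.2, q* = 27.2.
Tax on buyers shifts demand to qd = 398 − 9(p + 11) = 299 - 9p.
299 - 9p = -14 + p gives seller price ps = 31.3; buyers pay pb = 31.3 + 11 = 42.3.
New quantity: q = 398 − 9(42.3) = 17.3.
Buyer burden = 42.3 − 41.2 = 1.1; seller burden = 41.2 − 31.3 = 9.9.

Buyers bear $1.1, sellers bear $9.9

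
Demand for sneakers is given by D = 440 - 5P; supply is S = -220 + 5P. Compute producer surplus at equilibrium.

Producer surplus = 1210

Equilibrium: 440 - 5P = -220 + 5P gives P* = 66, Q* = 110.
Supply starts at P = 44 (where S = 0).
PS = ½(66 − 44)(110) = 1210.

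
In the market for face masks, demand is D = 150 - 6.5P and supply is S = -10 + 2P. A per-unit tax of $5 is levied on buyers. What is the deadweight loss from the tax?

Deadweight loss = 325/17

Pre-tax equilibrium: P* = 320/17, Q* = 470/17.
Tax on buyers shifts demand to D = 150 − 6.5(P + 5) = 117.5 - 6.5P.
117.5 - 6.5P = -10 + 2P gives seller price Ps = 15; buyers pay Pb = 15 + 5 = 20.
New quantity: Q = 150 − 6.5(20) = 20.
DWL = ½ × 5 × (470/17 − 20) = 325/17.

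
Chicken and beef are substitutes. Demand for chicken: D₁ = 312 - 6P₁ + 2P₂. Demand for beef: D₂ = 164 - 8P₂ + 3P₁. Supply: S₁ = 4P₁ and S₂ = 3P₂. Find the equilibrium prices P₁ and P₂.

P₁ = 470/13, P₂ = 322/13

Market 1: 312 - 6P₁ + 2P₂ = 4P₁ → 10P₁ - 2P₂ = 312.
Market 2: 11P₂ - 3P₁ = 164.
Eliminating P₂: 11×(1) + 2×(2) gives 104P₁ = 3760, so P₁ = 470/13.
Back-substitute into (2): P₂ = (164 + 3×470/13) / 11 = 322/13.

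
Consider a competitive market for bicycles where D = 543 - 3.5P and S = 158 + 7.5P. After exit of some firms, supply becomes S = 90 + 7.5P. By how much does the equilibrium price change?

Original equilibrium: P* = 35, Q* = 420.5.
New equilibrium: 543 - 3.5P = 90 + 7.5P, so 453 = 11P and P' = 453/11; Q' = 543 − 3.5(453/11) = 8775/22.
Change in price: 453/11 − 35 = 68/11.

ΔP = 68/11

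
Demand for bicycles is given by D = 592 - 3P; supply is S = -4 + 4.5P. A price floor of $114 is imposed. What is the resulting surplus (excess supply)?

Equilibrium price would be P* = 1192/15, so the floor at 114 binds.
At P = 114: D = 250, S = 509.
Surplus = 509 − 250 = 259.

Surplus = 259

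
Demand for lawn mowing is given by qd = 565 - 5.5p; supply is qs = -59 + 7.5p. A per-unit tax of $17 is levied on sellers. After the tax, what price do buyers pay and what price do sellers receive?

Buyers pay 1503/26, sellers receive 1061/26

Pre-tax equilibrium: p* = 48, q* = 301.
Tax on sellers shifts supply to qs = -59 + 7.5(p − 17) = -186.5 + 7.5p.
565 - 5.5p = -186.5 + 7.5p gives buyer price pb = 1503/26; sellers receive ps = 1503/26 − 17 = 1061/26.
New quantity: q = 565 − 5.5(1503/26) = 12847/52.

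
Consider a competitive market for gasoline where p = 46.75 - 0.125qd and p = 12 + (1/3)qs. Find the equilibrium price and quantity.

Set the two price expressions equal: 46.75 - 0.125q = 12 + (1/3)q.
34.75 = (11/24)q, so q* = 834/11.
p* = 46.75 − (0.125)(834/11) = 410/11.

p* = 410/11, q* = 834/11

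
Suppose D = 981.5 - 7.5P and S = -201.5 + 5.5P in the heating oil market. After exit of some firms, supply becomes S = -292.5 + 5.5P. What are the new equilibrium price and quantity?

Original equilibrium: P* = 91, Q* = 299.
New equilibrium: 981.5 - 7.5P = -292.5 + 5.5P, so 1274 = 13P and P' = 98; Q' = 981.5 − 7.5(98) = 246.5.

P' = 98, Q' = 246.5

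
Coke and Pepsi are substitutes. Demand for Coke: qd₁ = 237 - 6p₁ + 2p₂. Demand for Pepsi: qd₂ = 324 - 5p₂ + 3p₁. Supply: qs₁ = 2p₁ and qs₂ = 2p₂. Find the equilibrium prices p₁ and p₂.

p₁ = 46.14, p₂ = 66.06

Market 1: 237 - 6p₁ + 2p₂ = 2p₁ → 8p₁ - 2p₂ = 237.
Market 2: 7p₂ - 3p₁ = 324.
Eliminating p₂: 7×(1) + 2×(2) gives 50p₁ = 2307, so p₁ = 46.14.
Back-substitute into (2): p₂ = (324 + 3×46.14) / 7 = 66.06.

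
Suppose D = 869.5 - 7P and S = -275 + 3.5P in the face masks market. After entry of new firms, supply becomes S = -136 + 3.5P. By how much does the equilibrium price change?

ΔP = -278/21

Original equilibrium: P* = 109, Q* = 106.5.
New equilibrium: 869.5 - 7P = -136 + 3.5P, so 1005.5 = 10.5P and P' = 2011/21; Q' = 869.5 − 7(2011/21) = 1195/6.
Change in price: 2011/21 − 109 = -278/21.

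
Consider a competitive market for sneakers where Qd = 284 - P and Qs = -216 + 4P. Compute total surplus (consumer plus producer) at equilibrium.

Equilibrium: 284 - P = -216 + 4P gives P* = 100, Q* = 184.
Demand choke price: P = 284; supply starts at P = 54.
CS = ½(284 − 100)(184) = 16928; PS = ½(100 − 54)(184) = 4232.

Total surplus = 21160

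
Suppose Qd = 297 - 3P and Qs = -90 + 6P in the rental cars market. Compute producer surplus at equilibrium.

Equilibrium: 297 - 3P = -90 + 6P gives P* = 43, Q* = 168.
Supply starts at P = 15 (where Qs = 0).
PS = ½(43 − 15)(168) = 2352.

Producer surplus = 2352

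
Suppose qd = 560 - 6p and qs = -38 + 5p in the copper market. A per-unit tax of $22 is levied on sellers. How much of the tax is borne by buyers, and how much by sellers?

Pre-tax equilibrium: p* = 598/11, q* = 2572/11.
Tax on sellers shifts supply to qs = -38 + 5(p − 22) = -148 + 5p.
560 - 6p = -148 + 5p gives buyer price pb = 708/11; sellers receive ps = 708/11 − 22 = 466/11.
New quantity: q = 560 − 6(708/11) = 1912/11.
Buyer burden = 708/11 − 598/11 = 10; seller burden = 598/11 − 466/11 = 12.

Buyers bear $10, sellers bear $12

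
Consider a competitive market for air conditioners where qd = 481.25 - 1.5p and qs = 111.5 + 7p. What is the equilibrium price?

Set qd = qs: 481.25 - 1.5p = 111.5 + 7p.
369.75 = 8.5p, so p* = 43.5.
q* = 481.25 − 1.5(43.5) = 416.

p* = 43.5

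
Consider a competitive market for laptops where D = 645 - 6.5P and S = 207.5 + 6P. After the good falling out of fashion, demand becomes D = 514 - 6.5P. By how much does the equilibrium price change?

Original equilibrium: P* = 35, Q* = 417.5.
New equilibrium: 514 - 6.5P = 207.5 + 6P, so 306.5 = 12.5P and P' = 24.52; Q' = 514 − 6.5(24.52) = 354.62.
Change in price: 24.52 − 35 = -10.48.

ΔP = -10.48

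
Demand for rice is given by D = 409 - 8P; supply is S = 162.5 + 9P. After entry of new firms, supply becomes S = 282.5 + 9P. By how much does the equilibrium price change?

Original equilibrium: P* = 14.5, Q* = 293.
New equilibrium: 409 - 8P = 282.5 + 9P, so 126.5 = 17P and P' = 253/34; Q' = 409 − 8(253/34) = 5941/17.
Change in price: 253/34 − 14.5 = -120/17.

ΔP = -120/17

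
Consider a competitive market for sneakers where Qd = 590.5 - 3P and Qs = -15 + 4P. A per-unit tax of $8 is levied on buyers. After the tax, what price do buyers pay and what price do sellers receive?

Buyers pay 1275/14, sellers receive 1163/14

Pre-tax equilibrium: P* = 86.5, Q* = 331.
Tax on buyers shifts demand to Qd = 590.5 − 3(P + 8) = 566.5 - 3P.
566.5 - 3P = -15 + 4P gives seller price Ps = 1163/14; buyers pay Pb = 1163/14 + 8 = 1275/14.
New quantity: Q = 590.5 − 3(1275/14) = 2221/7.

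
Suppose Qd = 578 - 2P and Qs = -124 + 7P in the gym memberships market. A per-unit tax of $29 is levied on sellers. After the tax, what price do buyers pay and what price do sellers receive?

Buyers pay 905/9, sellers receive 644/9

Pre-tax equilibrium: P* = 78, Q* = 422.
Tax on sellers shifts supply to Qs = -124 + 7(P − 29) = -327 + 7P.
578 - 2P = -327 + 7P gives buyer price Pb = 905/9; sellers receive Ps = 905/9 − 29 = 644/9.
New quantity: Q = 578 − 2(905/9) = 3392/9.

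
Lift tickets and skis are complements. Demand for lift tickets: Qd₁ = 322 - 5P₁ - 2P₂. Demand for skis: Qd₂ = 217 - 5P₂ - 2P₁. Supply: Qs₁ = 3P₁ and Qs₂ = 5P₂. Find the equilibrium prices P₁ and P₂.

P₁ = 1393/38, P₂ = 273/19

Market 1: 322 - 5P₁ - 2P₂ = 3P₁ → 8P₁ + 2P₂ = 322.
Market 2: 10P₂ + 2P₁ = 217.
Eliminating P₂: 10×(1) − 2×(2) gives 76P₁ = 2786, so P₁ = 1393/38.
Back-substitute into (2): P₂ = (217 − 2×1393/38) / 10 = 273/19.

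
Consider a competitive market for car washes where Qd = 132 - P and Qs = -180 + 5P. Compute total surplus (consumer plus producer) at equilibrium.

Equilibrium: 132 - P = -180 + 5P gives P* = 52, Q* = 80.
Demand choke price: P = 132; supply starts at P = 36.
CS = ½(132 − 52)(80) = 3200; PS = ½(52 − 36)(80) = 640.

Total surplus = 3840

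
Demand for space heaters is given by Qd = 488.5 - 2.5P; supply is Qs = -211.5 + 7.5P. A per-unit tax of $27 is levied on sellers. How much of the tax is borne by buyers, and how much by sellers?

Pre-tax equilibrium: P* = 70, Q* = 313.5.
Tax on sellers shifts supply to Qs = -211.5 + 7.5(P − 27) = -414 + 7.5P.
488.5 - 2.5P = -414 + 7.5P gives buyer price Pb = 90.25; sellers receive Ps = 90.25 − 27 = 63.25.
New quantity: Q = 488.5 − 2.5(90.25) = 262.875.
Buyer burden = 90.25 − 70 = 20.25; seller burden = 70 − 63.25 = 6.75.

Buyers bear $20.25, sellers bear $6.75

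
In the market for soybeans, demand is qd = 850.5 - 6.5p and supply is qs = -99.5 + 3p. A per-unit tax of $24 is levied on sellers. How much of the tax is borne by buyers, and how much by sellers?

Pre-tax equilibrium: p* = 100, q* = 200.5.
Tax on sellers shifts supply to qs = -99.5 + 3(p − 24) = -171.5 + 3p.
850.5 - 6.5p = -171.5 + 3p gives buyer price pb = 2044/19; sellers receive ps = 2044/19 − 24 = 1588/19.
New quantity: q = 850.5 − 6.5(2044/19) = 5747/38.
Buyer burden = 2044/19 − 100 = 144/19; seller burden = 100 − 1588/19 = 312/19.

Buyers bear 144/19, sellers bear 312/19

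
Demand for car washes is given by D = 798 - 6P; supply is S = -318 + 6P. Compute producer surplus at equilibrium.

Equilibrium: 798 - 6P = -318 + 6P gives P* = 93, Q* = 240.
Supply starts at P = 53 (where S = 0).
PS = ½(93 − 53)(240) = 4800.

Producer surplus = 4800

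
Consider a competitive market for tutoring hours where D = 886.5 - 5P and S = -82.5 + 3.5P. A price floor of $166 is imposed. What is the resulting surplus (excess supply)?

Surplus = 442

Equilibrium price would be P* = 114, so the floor at 166 binds.
At P = 166: D = 56.5, S = 498.5.
Surplus = 498.5 − 56.5 = 442.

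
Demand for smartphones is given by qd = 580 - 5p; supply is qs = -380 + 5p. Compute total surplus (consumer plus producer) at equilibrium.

Equilibrium: 580 - 5p = -380 + 5p gives p* = 96, q* = 100.
Demand choke price: p = 116; supply starts at p = 76.
CS = ½(116 − 96)(100) = 1000; PS = ½(96 − 76)(100) = 1000.

Total surplus = 2000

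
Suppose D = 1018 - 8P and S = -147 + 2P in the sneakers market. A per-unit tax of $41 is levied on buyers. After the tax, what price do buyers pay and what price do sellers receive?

Buyers pay $124.7, sellers receive $83.7

Pre-tax equilibrium: P* = 116.5, Q* = 86.
Tax on buyers shifts demand to D = 1018 − 8(P + 41) = 690 - 8P.
690 - 8P = -147 + 2P gives seller price Ps = 83.7; buyers pay Pb = 83.7 + 41 = 124.7.
New quantity: Q = 1018 − 8(124.7) = 20.4.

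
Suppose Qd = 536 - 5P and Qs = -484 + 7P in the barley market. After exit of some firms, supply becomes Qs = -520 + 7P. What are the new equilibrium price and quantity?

Original equilibrium: P* = 85, Q* = 111.
New equilibrium: 536 - 5P = -520 + 7P, so 1056 = 12P and P' = 88; Q' = 536 − 5(88) = 96.

P' = 88, Q' = 96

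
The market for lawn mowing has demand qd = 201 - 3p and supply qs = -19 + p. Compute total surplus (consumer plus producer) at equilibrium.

Equilibrium: 201 - 3p = -19 + p gives p* = 55, q* = 36.
Demand choke price: p = 67; supply starts at p = 19.
CS = ½(67 − 55)(36) = 216; PS = ½(55 − 19)(36) = 648.

Total surplus = 864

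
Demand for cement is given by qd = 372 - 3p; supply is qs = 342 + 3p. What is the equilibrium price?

p* = 5

Set qd = qs: 372 - 3p = 342 + 3p.
30 = 6p, so p* = 5.
q* = 372 − 3(5) = 357.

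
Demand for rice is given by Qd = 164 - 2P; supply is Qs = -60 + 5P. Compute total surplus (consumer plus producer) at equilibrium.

Total surplus = 3500

Equilibrium: 164 - 2P = -60 + 5P gives P* = 32, Q* = 100.
Demand choke price: P = 82; supply starts at P = 12.
CS = ½(82 − 32)(100) = 2500; PS = ½(32 − 12)(100) = 1000.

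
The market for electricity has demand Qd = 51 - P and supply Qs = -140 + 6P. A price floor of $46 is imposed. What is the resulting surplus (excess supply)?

Surplus = 131

Equilibrium price would be P* = 191/7, so the floor at 46 binds.
At P = 46: Qd = 5, Qs = 136.
Surplus = 136 − 5 = 131.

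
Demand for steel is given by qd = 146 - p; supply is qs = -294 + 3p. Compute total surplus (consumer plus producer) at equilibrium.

Equilibrium: 146 - p = -294 + 3p gives p* = 110, q* = 36.
Demand choke price: p = 146; supply starts at p = 98.
CS = ½(146 − 110)(36) = 648; PS = ½(110 − 98)(36) = 216.

Total surplus = 864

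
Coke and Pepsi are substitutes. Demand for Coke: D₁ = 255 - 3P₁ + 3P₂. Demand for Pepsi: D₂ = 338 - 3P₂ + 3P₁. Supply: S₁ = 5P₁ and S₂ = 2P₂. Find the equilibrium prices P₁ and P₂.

P₁ = 2289/31, P₂ = 3469/31

Market 1: 255 - 3P₁ + 3P₂ = 5P₁ → 8P₁ - 3P₂ = 255.
Market 2: 5P₂ - 3P₁ = 338.
Eliminating P₂: 5×(1) + 3×(2) gives 31P₁ = 2289, so P₁ = 2289/31.
Back-substitute into (2): P₂ = (338 + 3×2289/31) / 5 = 3469/31.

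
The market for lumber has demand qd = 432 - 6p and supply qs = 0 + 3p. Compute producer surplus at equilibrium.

Equilibrium: 432 - 6p = 0 + 3p gives p* = 48, q* = 144.
Supply starts at p = 0 (where qs = 0).
PS = ½(48 − 0)(144) = 3456.

Producer surplus = 3456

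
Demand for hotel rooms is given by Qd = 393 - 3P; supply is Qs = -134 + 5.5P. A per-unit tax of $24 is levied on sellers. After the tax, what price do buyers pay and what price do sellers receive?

Buyers pay 1318/17, sellers receive 910/17

Pre-tax equilibrium: P* = 62, Q* = 207.
Tax on sellers shifts supply to Qs = -134 + 5.5(P − 24) = -266 + 5.5P.
393 - 3P = -266 + 5.5P gives buyer price Pb = 1318/17; sellers receive Ps = 1318/17 − 24 = 910/17.
New quantity: Q = 393 − 3(1318/17) = 2727/17.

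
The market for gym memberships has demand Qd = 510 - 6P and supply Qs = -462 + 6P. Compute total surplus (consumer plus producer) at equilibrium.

Total surplus = 96

Equilibrium: 510 - 6P = -462 + 6P gives P* = 81, Q* = 24.
Demand choke price: P = 85; supply starts at P = 77.
CS = ½(85 − 81)(24) = 48; PS = ½(81 − 77)(24) = 48.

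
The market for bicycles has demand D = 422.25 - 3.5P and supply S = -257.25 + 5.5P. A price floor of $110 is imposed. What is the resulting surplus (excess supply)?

Equilibrium price would be P* = 75.5, so the floor at 110 binds.
At P = 110: D = 37.25, S = 347.75.
Surplus = 347.75 − 37.25 = 310.5.

Surplus = 310.5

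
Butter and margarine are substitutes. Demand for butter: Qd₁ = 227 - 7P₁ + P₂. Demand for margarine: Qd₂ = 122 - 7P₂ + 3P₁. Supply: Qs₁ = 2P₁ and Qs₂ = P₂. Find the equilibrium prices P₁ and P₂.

Market 1: 227 - 7P₁ + P₂ = 2P₁ → 9P₁ - P₂ = 227.
Market 2: 8P₂ - 3P₁ = 122.
Eliminating P₂: 8×(1) + 1×(2) gives 69P₁ = 1938, so P₁ = 646/23.
Back-substitute into (2): P₂ = (122 + 3×646/23) / 8 = 593/23.

P₁ = 646/23, P₂ = 593/23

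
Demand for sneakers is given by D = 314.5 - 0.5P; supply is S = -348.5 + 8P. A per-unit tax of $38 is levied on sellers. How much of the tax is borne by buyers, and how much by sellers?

Buyers bear 608/17, sellers bear 38/17

Pre-tax equilibrium: P* = 78, Q* = 275.5.
Tax on sellers shifts supply to S = -348.5 + 8(P − 38) = -652.5 + 8P.
314.5 - 0.5P = -652.5 + 8P gives buyer price Pb = 1934/17; sellers receive Ps = 1934/17 − 38 = 1288/17.
New quantity: Q = 314.5 − 0.5(1934/17) = 8759/34.
Buyer burden = 1934/17 − 78 = 608/17; seller burden = 78 − 1288/17 = 38/17.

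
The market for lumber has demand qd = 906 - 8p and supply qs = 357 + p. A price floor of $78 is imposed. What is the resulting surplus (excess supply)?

Surplus = 153

Equilibrium price would be p* = 61, so the floor at 78 binds.
At p = 78: qd = 282, qs = 435.
Surplus = 435 − 282 = 153.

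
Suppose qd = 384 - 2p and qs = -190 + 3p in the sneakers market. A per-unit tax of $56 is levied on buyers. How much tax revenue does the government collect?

Pre-tax equilibrium: p* = 114.8, q* = 154.4.
Tax on buyers shifts demand to qd = 384 − 2(p + 56) = 272 - 2p.
272 - 2p = -190 + 3p gives seller price ps = 92.4; buyers pay pb = 92.4 + 56 = 148.4.
New quantity: q = 384 − 2(148.4) = 87.2.
Revenue = 56 × 87.2 = 4883.2.

Tax revenue = 4883.2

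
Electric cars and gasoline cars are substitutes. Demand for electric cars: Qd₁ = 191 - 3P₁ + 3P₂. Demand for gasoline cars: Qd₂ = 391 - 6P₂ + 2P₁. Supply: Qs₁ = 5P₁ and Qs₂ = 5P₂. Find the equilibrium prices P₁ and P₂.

Market 1: 191 - 3P₁ + 3P₂ = 5P₁ → 8P₁ - 3P₂ = 191.
Market 2: 11P₂ - 2P₁ = 391.
Eliminating P₂: 11×(1) + 3×(2) gives 82P₁ = 3274, so P₁ = 1637/41.
Back-substitute into (2): P₂ = (391 + 2×1637/41) / 11 = 1755/41.

P₁ = 1637/41, P₂ = 1755/41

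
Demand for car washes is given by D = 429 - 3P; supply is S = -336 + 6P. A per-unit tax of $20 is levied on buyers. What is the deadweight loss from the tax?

Deadweight loss = 400

Pre-tax equilibrium: P* = 85, Q* = 174.
Tax on buyers shifts demand to D = 429 − 3(P + 20) = 369 - 3P.
369 - 3P = -336 + 6P gives seller price Ps = 235/3; buyers pay Pb = 235/3 + 20 = 295/3.
New quantity: Q = 429 − 3(295/3) = 134.
DWL = ½ × 20 × (174 − 134) = 400.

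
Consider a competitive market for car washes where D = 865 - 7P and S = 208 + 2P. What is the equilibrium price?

P* = 73

Set D = S: 865 - 7P = 208 + 2P.
657 = 9P, so P* = 73.
Q* = 865 − 7(73) = 354.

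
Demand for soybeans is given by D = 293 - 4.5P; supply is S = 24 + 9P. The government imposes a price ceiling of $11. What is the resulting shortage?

Equilibrium price would be P* = 538/27, so the ceiling at 11 binds.
At P = 11: D = 293 − 4.5(11) = 243.5, S = 24 + 9(11) = 123.
Shortage = 243.5 − 123 = 120.5.

Shortage = 120.5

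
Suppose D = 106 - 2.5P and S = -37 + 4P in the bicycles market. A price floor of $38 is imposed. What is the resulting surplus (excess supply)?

Equilibrium price would be P* = 22, so the floor at 38 binds.
At P = 38: D = 11, S = 115.
Surplus = 115 − 11 = 104.

Surplus = 104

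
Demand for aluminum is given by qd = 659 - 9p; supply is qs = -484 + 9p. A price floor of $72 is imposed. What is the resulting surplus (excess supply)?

Equilibrium price would be p* = 63.5, so the floor at 72 binds.
At p = 72: qd = 11, qs = 164.
Surplus = 164 − 11 = 153.

Surplus = 153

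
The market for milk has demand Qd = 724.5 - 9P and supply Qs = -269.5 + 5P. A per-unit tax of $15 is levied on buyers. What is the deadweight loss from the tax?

Deadweight loss = 10125/28

Pre-tax equilibrium: P* = 71, Q* = 85.5.
Tax on buyers shifts demand to Qd = 724.5 − 9(P + 15) = 589.5 - 9P.
589.5 - 9P = -269.5 + 5P gives seller price Ps = 859/14; buyers pay Pb = 859/14 + 15 = 1069/14.
New quantity: Q = 724.5 − 9(1069/14) = 261/7.
DWL = ½ × 15 × (85.5 − 261/7) = 10125/28.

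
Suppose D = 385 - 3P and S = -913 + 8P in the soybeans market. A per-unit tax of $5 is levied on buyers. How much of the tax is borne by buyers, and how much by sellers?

Pre-tax equilibrium: P* = 118, Q* = 31.
Tax on buyers shifts demand to D = 385 − 3(P + 5) = 370 - 3P.
370 - 3P = -913 + 8P gives seller price Ps = 1283/11; buyers pay Pb = 1283/11 + 5 = 1338/11.
New quantity: Q = 385 − 3(1338/11) = 221/11.
Buyer burden = 1338/11 − 118 = 40/11; seller burden = 118 − 1283/11 = 15/11.

Buyers bear 40/11, sellers bear 15/11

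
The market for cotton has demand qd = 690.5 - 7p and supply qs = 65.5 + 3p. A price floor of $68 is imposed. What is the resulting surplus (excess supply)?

Surplus = 55

Equilibrium price would be p* = 62.5, so the floor at 68 binds.
At p = 68: qd = 214.5, qs = 269.5.
Surplus = 269.5 − 214.5 = 55.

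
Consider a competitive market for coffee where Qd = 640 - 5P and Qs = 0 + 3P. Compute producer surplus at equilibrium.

Equilibrium: 640 - 5P = 0 + 3P gives P* = 80, Q* = 240.
Supply starts at P = 0 (where Qs = 0).
PS = ½(80 − 0)(240) = 9600.

Producer surplus = 9600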